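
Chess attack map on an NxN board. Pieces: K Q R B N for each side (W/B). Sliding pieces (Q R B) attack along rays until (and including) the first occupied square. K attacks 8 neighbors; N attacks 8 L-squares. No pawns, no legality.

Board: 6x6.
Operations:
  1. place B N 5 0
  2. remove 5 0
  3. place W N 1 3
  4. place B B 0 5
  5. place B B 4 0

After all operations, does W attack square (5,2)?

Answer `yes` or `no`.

Answer: no

Derivation:
Op 1: place BN@(5,0)
Op 2: remove (5,0)
Op 3: place WN@(1,3)
Op 4: place BB@(0,5)
Op 5: place BB@(4,0)
Per-piece attacks for W:
  WN@(1,3): attacks (2,5) (3,4) (0,5) (2,1) (3,2) (0,1)
W attacks (5,2): no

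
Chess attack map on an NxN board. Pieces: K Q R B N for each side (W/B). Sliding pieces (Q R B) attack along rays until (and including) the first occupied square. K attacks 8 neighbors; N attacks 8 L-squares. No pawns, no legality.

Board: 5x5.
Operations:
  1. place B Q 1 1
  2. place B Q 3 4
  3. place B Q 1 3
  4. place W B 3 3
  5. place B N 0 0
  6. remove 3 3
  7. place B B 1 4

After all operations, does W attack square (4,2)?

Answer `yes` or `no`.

Op 1: place BQ@(1,1)
Op 2: place BQ@(3,4)
Op 3: place BQ@(1,3)
Op 4: place WB@(3,3)
Op 5: place BN@(0,0)
Op 6: remove (3,3)
Op 7: place BB@(1,4)
Per-piece attacks for W:
W attacks (4,2): no

Answer: no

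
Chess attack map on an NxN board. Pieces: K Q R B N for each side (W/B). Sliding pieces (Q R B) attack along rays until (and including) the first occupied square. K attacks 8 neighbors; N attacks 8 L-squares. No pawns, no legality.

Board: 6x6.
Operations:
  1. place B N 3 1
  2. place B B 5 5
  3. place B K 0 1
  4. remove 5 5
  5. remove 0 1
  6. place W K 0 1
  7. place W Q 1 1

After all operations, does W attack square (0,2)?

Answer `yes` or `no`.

Answer: yes

Derivation:
Op 1: place BN@(3,1)
Op 2: place BB@(5,5)
Op 3: place BK@(0,1)
Op 4: remove (5,5)
Op 5: remove (0,1)
Op 6: place WK@(0,1)
Op 7: place WQ@(1,1)
Per-piece attacks for W:
  WK@(0,1): attacks (0,2) (0,0) (1,1) (1,2) (1,0)
  WQ@(1,1): attacks (1,2) (1,3) (1,4) (1,5) (1,0) (2,1) (3,1) (0,1) (2,2) (3,3) (4,4) (5,5) (2,0) (0,2) (0,0) [ray(1,0) blocked at (3,1); ray(-1,0) blocked at (0,1)]
W attacks (0,2): yes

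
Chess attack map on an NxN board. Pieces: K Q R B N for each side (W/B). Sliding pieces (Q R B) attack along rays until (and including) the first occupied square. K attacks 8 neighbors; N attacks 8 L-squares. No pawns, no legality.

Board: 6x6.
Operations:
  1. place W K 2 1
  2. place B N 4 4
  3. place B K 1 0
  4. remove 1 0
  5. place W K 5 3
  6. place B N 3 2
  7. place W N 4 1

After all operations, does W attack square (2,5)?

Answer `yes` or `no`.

Answer: no

Derivation:
Op 1: place WK@(2,1)
Op 2: place BN@(4,4)
Op 3: place BK@(1,0)
Op 4: remove (1,0)
Op 5: place WK@(5,3)
Op 6: place BN@(3,2)
Op 7: place WN@(4,1)
Per-piece attacks for W:
  WK@(2,1): attacks (2,2) (2,0) (3,1) (1,1) (3,2) (3,0) (1,2) (1,0)
  WN@(4,1): attacks (5,3) (3,3) (2,2) (2,0)
  WK@(5,3): attacks (5,4) (5,2) (4,3) (4,4) (4,2)
W attacks (2,5): no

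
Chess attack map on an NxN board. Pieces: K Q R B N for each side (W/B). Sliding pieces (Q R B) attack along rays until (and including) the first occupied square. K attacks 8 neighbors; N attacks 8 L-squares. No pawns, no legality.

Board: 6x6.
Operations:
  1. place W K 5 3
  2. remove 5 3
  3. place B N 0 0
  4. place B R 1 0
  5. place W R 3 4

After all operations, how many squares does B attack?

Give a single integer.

Answer: 11

Derivation:
Op 1: place WK@(5,3)
Op 2: remove (5,3)
Op 3: place BN@(0,0)
Op 4: place BR@(1,0)
Op 5: place WR@(3,4)
Per-piece attacks for B:
  BN@(0,0): attacks (1,2) (2,1)
  BR@(1,0): attacks (1,1) (1,2) (1,3) (1,4) (1,5) (2,0) (3,0) (4,0) (5,0) (0,0) [ray(-1,0) blocked at (0,0)]
Union (11 distinct): (0,0) (1,1) (1,2) (1,3) (1,4) (1,5) (2,0) (2,1) (3,0) (4,0) (5,0)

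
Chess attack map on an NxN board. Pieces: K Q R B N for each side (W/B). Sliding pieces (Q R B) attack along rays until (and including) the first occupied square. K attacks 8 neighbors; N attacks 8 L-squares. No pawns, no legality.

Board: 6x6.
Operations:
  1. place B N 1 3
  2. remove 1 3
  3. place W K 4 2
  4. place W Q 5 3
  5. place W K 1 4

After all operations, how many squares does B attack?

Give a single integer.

Answer: 0

Derivation:
Op 1: place BN@(1,3)
Op 2: remove (1,3)
Op 3: place WK@(4,2)
Op 4: place WQ@(5,3)
Op 5: place WK@(1,4)
Per-piece attacks for B:
Union (0 distinct): (none)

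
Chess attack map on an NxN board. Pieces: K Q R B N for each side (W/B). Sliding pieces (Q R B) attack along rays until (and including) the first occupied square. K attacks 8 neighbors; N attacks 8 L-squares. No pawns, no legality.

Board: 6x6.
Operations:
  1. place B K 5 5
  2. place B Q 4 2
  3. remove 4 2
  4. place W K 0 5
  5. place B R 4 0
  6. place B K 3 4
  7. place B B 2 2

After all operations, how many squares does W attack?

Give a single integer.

Answer: 3

Derivation:
Op 1: place BK@(5,5)
Op 2: place BQ@(4,2)
Op 3: remove (4,2)
Op 4: place WK@(0,5)
Op 5: place BR@(4,0)
Op 6: place BK@(3,4)
Op 7: place BB@(2,2)
Per-piece attacks for W:
  WK@(0,5): attacks (0,4) (1,5) (1,4)
Union (3 distinct): (0,4) (1,4) (1,5)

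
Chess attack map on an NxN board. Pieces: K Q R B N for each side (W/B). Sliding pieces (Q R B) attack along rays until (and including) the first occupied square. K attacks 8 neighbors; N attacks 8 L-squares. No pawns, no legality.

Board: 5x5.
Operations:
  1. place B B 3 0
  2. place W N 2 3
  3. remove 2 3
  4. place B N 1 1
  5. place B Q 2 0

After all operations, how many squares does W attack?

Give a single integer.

Answer: 0

Derivation:
Op 1: place BB@(3,0)
Op 2: place WN@(2,3)
Op 3: remove (2,3)
Op 4: place BN@(1,1)
Op 5: place BQ@(2,0)
Per-piece attacks for W:
Union (0 distinct): (none)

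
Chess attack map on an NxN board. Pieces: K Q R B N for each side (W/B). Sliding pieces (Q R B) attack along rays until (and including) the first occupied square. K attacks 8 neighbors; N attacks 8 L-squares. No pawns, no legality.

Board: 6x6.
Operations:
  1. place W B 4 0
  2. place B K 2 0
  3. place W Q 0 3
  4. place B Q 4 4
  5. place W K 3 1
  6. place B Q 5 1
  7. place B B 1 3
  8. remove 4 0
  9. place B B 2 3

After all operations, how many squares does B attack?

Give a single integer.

Answer: 29

Derivation:
Op 1: place WB@(4,0)
Op 2: place BK@(2,0)
Op 3: place WQ@(0,3)
Op 4: place BQ@(4,4)
Op 5: place WK@(3,1)
Op 6: place BQ@(5,1)
Op 7: place BB@(1,3)
Op 8: remove (4,0)
Op 9: place BB@(2,3)
Per-piece attacks for B:
  BB@(1,3): attacks (2,4) (3,5) (2,2) (3,1) (0,4) (0,2) [ray(1,-1) blocked at (3,1)]
  BK@(2,0): attacks (2,1) (3,0) (1,0) (3,1) (1,1)
  BB@(2,3): attacks (3,4) (4,5) (3,2) (4,1) (5,0) (1,4) (0,5) (1,2) (0,1)
  BQ@(4,4): attacks (4,5) (4,3) (4,2) (4,1) (4,0) (5,4) (3,4) (2,4) (1,4) (0,4) (5,5) (5,3) (3,5) (3,3) (2,2) (1,1) (0,0)
  BQ@(5,1): attacks (5,2) (5,3) (5,4) (5,5) (5,0) (4,1) (3,1) (4,2) (3,3) (2,4) (1,5) (4,0) [ray(-1,0) blocked at (3,1)]
Union (29 distinct): (0,0) (0,1) (0,2) (0,4) (0,5) (1,0) (1,1) (1,2) (1,4) (1,5) (2,1) (2,2) (2,4) (3,0) (3,1) (3,2) (3,3) (3,4) (3,5) (4,0) (4,1) (4,2) (4,3) (4,5) (5,0) (5,2) (5,3) (5,4) (5,5)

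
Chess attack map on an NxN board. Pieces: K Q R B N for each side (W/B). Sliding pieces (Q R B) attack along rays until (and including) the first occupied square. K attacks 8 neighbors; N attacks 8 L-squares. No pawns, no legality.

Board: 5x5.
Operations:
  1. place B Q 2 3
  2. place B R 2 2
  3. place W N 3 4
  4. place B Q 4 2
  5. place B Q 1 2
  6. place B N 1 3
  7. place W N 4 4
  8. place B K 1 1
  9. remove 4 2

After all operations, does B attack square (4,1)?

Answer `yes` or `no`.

Answer: yes

Derivation:
Op 1: place BQ@(2,3)
Op 2: place BR@(2,2)
Op 3: place WN@(3,4)
Op 4: place BQ@(4,2)
Op 5: place BQ@(1,2)
Op 6: place BN@(1,3)
Op 7: place WN@(4,4)
Op 8: place BK@(1,1)
Op 9: remove (4,2)
Per-piece attacks for B:
  BK@(1,1): attacks (1,2) (1,0) (2,1) (0,1) (2,2) (2,0) (0,2) (0,0)
  BQ@(1,2): attacks (1,3) (1,1) (2,2) (0,2) (2,3) (2,1) (3,0) (0,3) (0,1) [ray(0,1) blocked at (1,3); ray(0,-1) blocked at (1,1); ray(1,0) blocked at (2,2); ray(1,1) blocked at (2,3)]
  BN@(1,3): attacks (3,4) (2,1) (3,2) (0,1)
  BR@(2,2): attacks (2,3) (2,1) (2,0) (3,2) (4,2) (1,2) [ray(0,1) blocked at (2,3); ray(-1,0) blocked at (1,2)]
  BQ@(2,3): attacks (2,4) (2,2) (3,3) (4,3) (1,3) (3,4) (3,2) (4,1) (1,4) (1,2) [ray(0,-1) blocked at (2,2); ray(-1,0) blocked at (1,3); ray(1,1) blocked at (3,4); ray(-1,-1) blocked at (1,2)]
B attacks (4,1): yes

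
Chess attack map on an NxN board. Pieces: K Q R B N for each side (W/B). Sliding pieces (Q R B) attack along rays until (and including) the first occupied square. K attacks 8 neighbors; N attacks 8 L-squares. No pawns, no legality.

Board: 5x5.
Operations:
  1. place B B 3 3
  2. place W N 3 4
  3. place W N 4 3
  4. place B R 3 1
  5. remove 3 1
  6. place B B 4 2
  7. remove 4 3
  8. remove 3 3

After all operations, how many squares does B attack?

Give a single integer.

Op 1: place BB@(3,3)
Op 2: place WN@(3,4)
Op 3: place WN@(4,3)
Op 4: place BR@(3,1)
Op 5: remove (3,1)
Op 6: place BB@(4,2)
Op 7: remove (4,3)
Op 8: remove (3,3)
Per-piece attacks for B:
  BB@(4,2): attacks (3,3) (2,4) (3,1) (2,0)
Union (4 distinct): (2,0) (2,4) (3,1) (3,3)

Answer: 4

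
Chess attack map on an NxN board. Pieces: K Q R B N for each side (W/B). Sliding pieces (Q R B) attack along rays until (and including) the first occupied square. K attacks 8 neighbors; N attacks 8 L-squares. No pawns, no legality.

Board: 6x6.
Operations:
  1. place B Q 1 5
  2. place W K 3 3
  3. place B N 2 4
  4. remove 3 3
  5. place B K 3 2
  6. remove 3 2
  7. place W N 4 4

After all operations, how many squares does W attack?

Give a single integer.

Answer: 4

Derivation:
Op 1: place BQ@(1,5)
Op 2: place WK@(3,3)
Op 3: place BN@(2,4)
Op 4: remove (3,3)
Op 5: place BK@(3,2)
Op 6: remove (3,2)
Op 7: place WN@(4,4)
Per-piece attacks for W:
  WN@(4,4): attacks (2,5) (5,2) (3,2) (2,3)
Union (4 distinct): (2,3) (2,5) (3,2) (5,2)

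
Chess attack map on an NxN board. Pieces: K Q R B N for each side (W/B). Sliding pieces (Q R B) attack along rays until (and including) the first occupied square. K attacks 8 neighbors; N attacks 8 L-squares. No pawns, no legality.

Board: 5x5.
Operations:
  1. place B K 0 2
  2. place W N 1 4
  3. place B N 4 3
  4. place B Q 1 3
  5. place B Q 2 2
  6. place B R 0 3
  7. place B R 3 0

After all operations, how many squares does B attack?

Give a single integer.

Op 1: place BK@(0,2)
Op 2: place WN@(1,4)
Op 3: place BN@(4,3)
Op 4: place BQ@(1,3)
Op 5: place BQ@(2,2)
Op 6: place BR@(0,3)
Op 7: place BR@(3,0)
Per-piece attacks for B:
  BK@(0,2): attacks (0,3) (0,1) (1,2) (1,3) (1,1)
  BR@(0,3): attacks (0,4) (0,2) (1,3) [ray(0,-1) blocked at (0,2); ray(1,0) blocked at (1,3)]
  BQ@(1,3): attacks (1,4) (1,2) (1,1) (1,0) (2,3) (3,3) (4,3) (0,3) (2,4) (2,2) (0,4) (0,2) [ray(0,1) blocked at (1,4); ray(1,0) blocked at (4,3); ray(-1,0) blocked at (0,3); ray(1,-1) blocked at (2,2); ray(-1,-1) blocked at (0,2)]
  BQ@(2,2): attacks (2,3) (2,4) (2,1) (2,0) (3,2) (4,2) (1,2) (0,2) (3,3) (4,4) (3,1) (4,0) (1,3) (1,1) (0,0) [ray(-1,0) blocked at (0,2); ray(-1,1) blocked at (1,3)]
  BR@(3,0): attacks (3,1) (3,2) (3,3) (3,4) (4,0) (2,0) (1,0) (0,0)
  BN@(4,3): attacks (2,4) (3,1) (2,2)
Union (23 distinct): (0,0) (0,1) (0,2) (0,3) (0,4) (1,0) (1,1) (1,2) (1,3) (1,4) (2,0) (2,1) (2,2) (2,3) (2,4) (3,1) (3,2) (3,3) (3,4) (4,0) (4,2) (4,3) (4,4)

Answer: 23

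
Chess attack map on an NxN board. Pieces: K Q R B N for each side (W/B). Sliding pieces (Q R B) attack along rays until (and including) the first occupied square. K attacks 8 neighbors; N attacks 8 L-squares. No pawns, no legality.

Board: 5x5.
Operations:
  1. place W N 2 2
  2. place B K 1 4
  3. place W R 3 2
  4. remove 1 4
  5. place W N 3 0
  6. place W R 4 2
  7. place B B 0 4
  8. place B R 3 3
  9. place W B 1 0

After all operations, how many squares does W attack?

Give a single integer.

Op 1: place WN@(2,2)
Op 2: place BK@(1,4)
Op 3: place WR@(3,2)
Op 4: remove (1,4)
Op 5: place WN@(3,0)
Op 6: place WR@(4,2)
Op 7: place BB@(0,4)
Op 8: place BR@(3,3)
Op 9: place WB@(1,0)
Per-piece attacks for W:
  WB@(1,0): attacks (2,1) (3,2) (0,1) [ray(1,1) blocked at (3,2)]
  WN@(2,2): attacks (3,4) (4,3) (1,4) (0,3) (3,0) (4,1) (1,0) (0,1)
  WN@(3,0): attacks (4,2) (2,2) (1,1)
  WR@(3,2): attacks (3,3) (3,1) (3,0) (4,2) (2,2) [ray(0,1) blocked at (3,3); ray(0,-1) blocked at (3,0); ray(1,0) blocked at (4,2); ray(-1,0) blocked at (2,2)]
  WR@(4,2): attacks (4,3) (4,4) (4,1) (4,0) (3,2) [ray(-1,0) blocked at (3,2)]
Union (17 distinct): (0,1) (0,3) (1,0) (1,1) (1,4) (2,1) (2,2) (3,0) (3,1) (3,2) (3,3) (3,4) (4,0) (4,1) (4,2) (4,3) (4,4)

Answer: 17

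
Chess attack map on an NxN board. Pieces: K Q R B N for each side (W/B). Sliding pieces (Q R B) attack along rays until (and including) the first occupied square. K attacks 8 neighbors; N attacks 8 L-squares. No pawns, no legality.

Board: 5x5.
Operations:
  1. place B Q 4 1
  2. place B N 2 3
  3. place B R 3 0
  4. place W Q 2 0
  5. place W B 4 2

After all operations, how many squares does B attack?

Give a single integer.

Op 1: place BQ@(4,1)
Op 2: place BN@(2,3)
Op 3: place BR@(3,0)
Op 4: place WQ@(2,0)
Op 5: place WB@(4,2)
Per-piece attacks for B:
  BN@(2,3): attacks (4,4) (0,4) (3,1) (4,2) (1,1) (0,2)
  BR@(3,0): attacks (3,1) (3,2) (3,3) (3,4) (4,0) (2,0) [ray(-1,0) blocked at (2,0)]
  BQ@(4,1): attacks (4,2) (4,0) (3,1) (2,1) (1,1) (0,1) (3,2) (2,3) (3,0) [ray(0,1) blocked at (4,2); ray(-1,1) blocked at (2,3); ray(-1,-1) blocked at (3,0)]
Union (15 distinct): (0,1) (0,2) (0,4) (1,1) (2,0) (2,1) (2,3) (3,0) (3,1) (3,2) (3,3) (3,4) (4,0) (4,2) (4,4)

Answer: 15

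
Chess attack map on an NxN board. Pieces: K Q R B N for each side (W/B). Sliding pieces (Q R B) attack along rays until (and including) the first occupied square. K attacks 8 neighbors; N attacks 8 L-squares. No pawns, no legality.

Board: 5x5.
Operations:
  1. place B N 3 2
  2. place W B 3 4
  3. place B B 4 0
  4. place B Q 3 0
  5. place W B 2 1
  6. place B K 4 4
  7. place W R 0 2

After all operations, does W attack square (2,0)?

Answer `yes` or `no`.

Op 1: place BN@(3,2)
Op 2: place WB@(3,4)
Op 3: place BB@(4,0)
Op 4: place BQ@(3,0)
Op 5: place WB@(2,1)
Op 6: place BK@(4,4)
Op 7: place WR@(0,2)
Per-piece attacks for W:
  WR@(0,2): attacks (0,3) (0,4) (0,1) (0,0) (1,2) (2,2) (3,2) [ray(1,0) blocked at (3,2)]
  WB@(2,1): attacks (3,2) (3,0) (1,2) (0,3) (1,0) [ray(1,1) blocked at (3,2); ray(1,-1) blocked at (3,0)]
  WB@(3,4): attacks (4,3) (2,3) (1,2) (0,1)
W attacks (2,0): no

Answer: no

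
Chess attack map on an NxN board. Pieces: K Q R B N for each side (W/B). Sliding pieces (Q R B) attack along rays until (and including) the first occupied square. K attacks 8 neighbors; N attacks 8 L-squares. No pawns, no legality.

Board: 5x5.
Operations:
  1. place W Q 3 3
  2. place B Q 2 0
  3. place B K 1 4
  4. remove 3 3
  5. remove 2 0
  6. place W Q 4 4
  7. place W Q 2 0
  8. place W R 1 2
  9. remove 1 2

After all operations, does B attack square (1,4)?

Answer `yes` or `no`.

Op 1: place WQ@(3,3)
Op 2: place BQ@(2,0)
Op 3: place BK@(1,4)
Op 4: remove (3,3)
Op 5: remove (2,0)
Op 6: place WQ@(4,4)
Op 7: place WQ@(2,0)
Op 8: place WR@(1,2)
Op 9: remove (1,2)
Per-piece attacks for B:
  BK@(1,4): attacks (1,3) (2,4) (0,4) (2,3) (0,3)
B attacks (1,4): no

Answer: no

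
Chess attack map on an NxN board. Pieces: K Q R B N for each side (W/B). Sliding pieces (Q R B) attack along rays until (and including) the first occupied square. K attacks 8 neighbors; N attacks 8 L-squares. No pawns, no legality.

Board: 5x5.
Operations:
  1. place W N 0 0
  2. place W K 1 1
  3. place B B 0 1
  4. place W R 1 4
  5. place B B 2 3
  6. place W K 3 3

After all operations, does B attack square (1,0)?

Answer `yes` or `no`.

Op 1: place WN@(0,0)
Op 2: place WK@(1,1)
Op 3: place BB@(0,1)
Op 4: place WR@(1,4)
Op 5: place BB@(2,3)
Op 6: place WK@(3,3)
Per-piece attacks for B:
  BB@(0,1): attacks (1,2) (2,3) (1,0) [ray(1,1) blocked at (2,3)]
  BB@(2,3): attacks (3,4) (3,2) (4,1) (1,4) (1,2) (0,1) [ray(-1,1) blocked at (1,4); ray(-1,-1) blocked at (0,1)]
B attacks (1,0): yes

Answer: yes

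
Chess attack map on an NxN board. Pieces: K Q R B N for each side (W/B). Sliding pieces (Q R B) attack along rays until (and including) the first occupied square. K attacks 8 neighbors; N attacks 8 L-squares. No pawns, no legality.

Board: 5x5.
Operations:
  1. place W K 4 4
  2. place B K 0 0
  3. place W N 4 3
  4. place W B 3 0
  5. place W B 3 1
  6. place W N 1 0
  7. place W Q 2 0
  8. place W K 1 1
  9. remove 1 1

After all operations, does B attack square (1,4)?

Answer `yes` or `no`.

Answer: no

Derivation:
Op 1: place WK@(4,4)
Op 2: place BK@(0,0)
Op 3: place WN@(4,3)
Op 4: place WB@(3,0)
Op 5: place WB@(3,1)
Op 6: place WN@(1,0)
Op 7: place WQ@(2,0)
Op 8: place WK@(1,1)
Op 9: remove (1,1)
Per-piece attacks for B:
  BK@(0,0): attacks (0,1) (1,0) (1,1)
B attacks (1,4): no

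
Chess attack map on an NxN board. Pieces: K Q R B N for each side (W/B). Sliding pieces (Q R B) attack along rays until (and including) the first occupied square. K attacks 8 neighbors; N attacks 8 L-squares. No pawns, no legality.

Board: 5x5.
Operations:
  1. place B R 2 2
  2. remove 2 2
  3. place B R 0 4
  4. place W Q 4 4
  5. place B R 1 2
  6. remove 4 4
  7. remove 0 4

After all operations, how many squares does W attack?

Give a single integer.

Answer: 0

Derivation:
Op 1: place BR@(2,2)
Op 2: remove (2,2)
Op 3: place BR@(0,4)
Op 4: place WQ@(4,4)
Op 5: place BR@(1,2)
Op 6: remove (4,4)
Op 7: remove (0,4)
Per-piece attacks for W:
Union (0 distinct): (none)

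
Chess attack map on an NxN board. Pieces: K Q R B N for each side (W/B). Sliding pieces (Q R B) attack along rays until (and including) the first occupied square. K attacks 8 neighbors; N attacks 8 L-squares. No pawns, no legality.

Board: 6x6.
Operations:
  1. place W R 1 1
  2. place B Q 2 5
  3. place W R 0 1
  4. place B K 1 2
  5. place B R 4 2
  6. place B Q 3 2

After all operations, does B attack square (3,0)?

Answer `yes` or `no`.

Answer: yes

Derivation:
Op 1: place WR@(1,1)
Op 2: place BQ@(2,5)
Op 3: place WR@(0,1)
Op 4: place BK@(1,2)
Op 5: place BR@(4,2)
Op 6: place BQ@(3,2)
Per-piece attacks for B:
  BK@(1,2): attacks (1,3) (1,1) (2,2) (0,2) (2,3) (2,1) (0,3) (0,1)
  BQ@(2,5): attacks (2,4) (2,3) (2,2) (2,1) (2,0) (3,5) (4,5) (5,5) (1,5) (0,5) (3,4) (4,3) (5,2) (1,4) (0,3)
  BQ@(3,2): attacks (3,3) (3,4) (3,5) (3,1) (3,0) (4,2) (2,2) (1,2) (4,3) (5,4) (4,1) (5,0) (2,3) (1,4) (0,5) (2,1) (1,0) [ray(1,0) blocked at (4,2); ray(-1,0) blocked at (1,2)]
  BR@(4,2): attacks (4,3) (4,4) (4,5) (4,1) (4,0) (5,2) (3,2) [ray(-1,0) blocked at (3,2)]
B attacks (3,0): yes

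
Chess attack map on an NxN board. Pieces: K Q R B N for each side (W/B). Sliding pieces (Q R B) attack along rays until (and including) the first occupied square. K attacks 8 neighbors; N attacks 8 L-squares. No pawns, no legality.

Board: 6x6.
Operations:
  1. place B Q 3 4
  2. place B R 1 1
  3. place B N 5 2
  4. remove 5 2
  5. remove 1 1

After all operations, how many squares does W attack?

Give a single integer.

Answer: 0

Derivation:
Op 1: place BQ@(3,4)
Op 2: place BR@(1,1)
Op 3: place BN@(5,2)
Op 4: remove (5,2)
Op 5: remove (1,1)
Per-piece attacks for W:
Union (0 distinct): (none)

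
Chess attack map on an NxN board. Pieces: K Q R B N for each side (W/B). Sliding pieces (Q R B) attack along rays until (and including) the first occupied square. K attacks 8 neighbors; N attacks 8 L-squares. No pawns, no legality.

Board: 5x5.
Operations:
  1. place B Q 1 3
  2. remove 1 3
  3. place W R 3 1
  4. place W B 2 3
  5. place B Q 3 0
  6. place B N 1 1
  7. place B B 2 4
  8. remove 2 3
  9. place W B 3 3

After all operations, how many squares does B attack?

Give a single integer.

Op 1: place BQ@(1,3)
Op 2: remove (1,3)
Op 3: place WR@(3,1)
Op 4: place WB@(2,3)
Op 5: place BQ@(3,0)
Op 6: place BN@(1,1)
Op 7: place BB@(2,4)
Op 8: remove (2,3)
Op 9: place WB@(3,3)
Per-piece attacks for B:
  BN@(1,1): attacks (2,3) (3,2) (0,3) (3,0)
  BB@(2,4): attacks (3,3) (1,3) (0,2) [ray(1,-1) blocked at (3,3)]
  BQ@(3,0): attacks (3,1) (4,0) (2,0) (1,0) (0,0) (4,1) (2,1) (1,2) (0,3) [ray(0,1) blocked at (3,1)]
Union (15 distinct): (0,0) (0,2) (0,3) (1,0) (1,2) (1,3) (2,0) (2,1) (2,3) (3,0) (3,1) (3,2) (3,3) (4,0) (4,1)

Answer: 15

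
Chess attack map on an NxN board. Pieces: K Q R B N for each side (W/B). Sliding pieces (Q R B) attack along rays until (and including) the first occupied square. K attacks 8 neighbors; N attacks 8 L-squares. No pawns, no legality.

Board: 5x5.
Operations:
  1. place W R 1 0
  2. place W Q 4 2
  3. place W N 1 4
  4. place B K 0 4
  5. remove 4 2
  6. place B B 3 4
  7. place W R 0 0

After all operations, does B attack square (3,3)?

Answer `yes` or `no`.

Op 1: place WR@(1,0)
Op 2: place WQ@(4,2)
Op 3: place WN@(1,4)
Op 4: place BK@(0,4)
Op 5: remove (4,2)
Op 6: place BB@(3,4)
Op 7: place WR@(0,0)
Per-piece attacks for B:
  BK@(0,4): attacks (0,3) (1,4) (1,3)
  BB@(3,4): attacks (4,3) (2,3) (1,2) (0,1)
B attacks (3,3): no

Answer: no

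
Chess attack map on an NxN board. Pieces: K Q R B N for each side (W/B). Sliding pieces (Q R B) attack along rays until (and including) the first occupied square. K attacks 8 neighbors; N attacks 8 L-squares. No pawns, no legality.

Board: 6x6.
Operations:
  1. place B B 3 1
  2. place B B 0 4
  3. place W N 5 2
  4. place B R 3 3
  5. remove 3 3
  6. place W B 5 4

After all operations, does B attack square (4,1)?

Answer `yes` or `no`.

Answer: no

Derivation:
Op 1: place BB@(3,1)
Op 2: place BB@(0,4)
Op 3: place WN@(5,2)
Op 4: place BR@(3,3)
Op 5: remove (3,3)
Op 6: place WB@(5,4)
Per-piece attacks for B:
  BB@(0,4): attacks (1,5) (1,3) (2,2) (3,1) [ray(1,-1) blocked at (3,1)]
  BB@(3,1): attacks (4,2) (5,3) (4,0) (2,2) (1,3) (0,4) (2,0) [ray(-1,1) blocked at (0,4)]
B attacks (4,1): no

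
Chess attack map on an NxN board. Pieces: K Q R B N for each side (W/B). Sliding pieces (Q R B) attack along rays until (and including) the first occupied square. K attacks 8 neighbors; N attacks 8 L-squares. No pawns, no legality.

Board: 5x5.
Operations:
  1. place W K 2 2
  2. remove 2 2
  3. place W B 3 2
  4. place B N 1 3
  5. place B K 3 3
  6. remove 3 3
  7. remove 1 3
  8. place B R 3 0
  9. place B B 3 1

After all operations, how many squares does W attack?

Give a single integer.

Answer: 6

Derivation:
Op 1: place WK@(2,2)
Op 2: remove (2,2)
Op 3: place WB@(3,2)
Op 4: place BN@(1,3)
Op 5: place BK@(3,3)
Op 6: remove (3,3)
Op 7: remove (1,3)
Op 8: place BR@(3,0)
Op 9: place BB@(3,1)
Per-piece attacks for W:
  WB@(3,2): attacks (4,3) (4,1) (2,3) (1,4) (2,1) (1,0)
Union (6 distinct): (1,0) (1,4) (2,1) (2,3) (4,1) (4,3)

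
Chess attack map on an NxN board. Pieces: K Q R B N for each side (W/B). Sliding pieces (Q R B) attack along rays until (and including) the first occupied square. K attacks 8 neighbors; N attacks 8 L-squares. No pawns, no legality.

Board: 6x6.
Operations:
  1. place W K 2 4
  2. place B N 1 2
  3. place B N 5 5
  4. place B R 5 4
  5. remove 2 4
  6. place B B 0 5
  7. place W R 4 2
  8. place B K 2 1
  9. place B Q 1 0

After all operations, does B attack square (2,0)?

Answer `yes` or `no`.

Answer: yes

Derivation:
Op 1: place WK@(2,4)
Op 2: place BN@(1,2)
Op 3: place BN@(5,5)
Op 4: place BR@(5,4)
Op 5: remove (2,4)
Op 6: place BB@(0,5)
Op 7: place WR@(4,2)
Op 8: place BK@(2,1)
Op 9: place BQ@(1,0)
Per-piece attacks for B:
  BB@(0,5): attacks (1,4) (2,3) (3,2) (4,1) (5,0)
  BQ@(1,0): attacks (1,1) (1,2) (2,0) (3,0) (4,0) (5,0) (0,0) (2,1) (0,1) [ray(0,1) blocked at (1,2); ray(1,1) blocked at (2,1)]
  BN@(1,2): attacks (2,4) (3,3) (0,4) (2,0) (3,1) (0,0)
  BK@(2,1): attacks (2,2) (2,0) (3,1) (1,1) (3,2) (3,0) (1,2) (1,0)
  BR@(5,4): attacks (5,5) (5,3) (5,2) (5,1) (5,0) (4,4) (3,4) (2,4) (1,4) (0,4) [ray(0,1) blocked at (5,5)]
  BN@(5,5): attacks (4,3) (3,4)
B attacks (2,0): yes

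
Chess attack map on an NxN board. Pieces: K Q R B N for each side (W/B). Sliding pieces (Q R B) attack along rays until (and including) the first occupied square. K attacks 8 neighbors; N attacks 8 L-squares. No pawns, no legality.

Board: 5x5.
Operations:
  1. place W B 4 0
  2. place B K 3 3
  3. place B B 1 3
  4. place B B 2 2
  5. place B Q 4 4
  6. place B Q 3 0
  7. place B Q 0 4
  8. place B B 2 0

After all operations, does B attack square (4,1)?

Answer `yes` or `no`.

Op 1: place WB@(4,0)
Op 2: place BK@(3,3)
Op 3: place BB@(1,3)
Op 4: place BB@(2,2)
Op 5: place BQ@(4,4)
Op 6: place BQ@(3,0)
Op 7: place BQ@(0,4)
Op 8: place BB@(2,0)
Per-piece attacks for B:
  BQ@(0,4): attacks (0,3) (0,2) (0,1) (0,0) (1,4) (2,4) (3,4) (4,4) (1,3) [ray(1,0) blocked at (4,4); ray(1,-1) blocked at (1,3)]
  BB@(1,3): attacks (2,4) (2,2) (0,4) (0,2) [ray(1,-1) blocked at (2,2); ray(-1,1) blocked at (0,4)]
  BB@(2,0): attacks (3,1) (4,2) (1,1) (0,2)
  BB@(2,2): attacks (3,3) (3,1) (4,0) (1,3) (1,1) (0,0) [ray(1,1) blocked at (3,3); ray(1,-1) blocked at (4,0); ray(-1,1) blocked at (1,3)]
  BQ@(3,0): attacks (3,1) (3,2) (3,3) (4,0) (2,0) (4,1) (2,1) (1,2) (0,3) [ray(0,1) blocked at (3,3); ray(1,0) blocked at (4,0); ray(-1,0) blocked at (2,0)]
  BK@(3,3): attacks (3,4) (3,2) (4,3) (2,3) (4,4) (4,2) (2,4) (2,2)
  BQ@(4,4): attacks (4,3) (4,2) (4,1) (4,0) (3,4) (2,4) (1,4) (0,4) (3,3) [ray(0,-1) blocked at (4,0); ray(-1,0) blocked at (0,4); ray(-1,-1) blocked at (3,3)]
B attacks (4,1): yes

Answer: yes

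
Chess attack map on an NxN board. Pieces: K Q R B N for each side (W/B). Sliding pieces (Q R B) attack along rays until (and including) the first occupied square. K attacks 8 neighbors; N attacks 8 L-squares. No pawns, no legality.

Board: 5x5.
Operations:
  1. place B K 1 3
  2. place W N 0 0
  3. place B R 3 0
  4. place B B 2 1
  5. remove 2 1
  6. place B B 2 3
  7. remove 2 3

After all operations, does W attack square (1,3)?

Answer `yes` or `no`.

Answer: no

Derivation:
Op 1: place BK@(1,3)
Op 2: place WN@(0,0)
Op 3: place BR@(3,0)
Op 4: place BB@(2,1)
Op 5: remove (2,1)
Op 6: place BB@(2,3)
Op 7: remove (2,3)
Per-piece attacks for W:
  WN@(0,0): attacks (1,2) (2,1)
W attacks (1,3): no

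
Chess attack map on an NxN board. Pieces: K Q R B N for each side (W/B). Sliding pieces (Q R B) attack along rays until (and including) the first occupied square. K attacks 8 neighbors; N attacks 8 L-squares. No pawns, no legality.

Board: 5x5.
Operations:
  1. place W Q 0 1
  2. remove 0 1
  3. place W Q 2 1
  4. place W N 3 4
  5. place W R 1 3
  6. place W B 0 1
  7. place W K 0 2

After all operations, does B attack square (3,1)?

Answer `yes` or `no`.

Answer: no

Derivation:
Op 1: place WQ@(0,1)
Op 2: remove (0,1)
Op 3: place WQ@(2,1)
Op 4: place WN@(3,4)
Op 5: place WR@(1,3)
Op 6: place WB@(0,1)
Op 7: place WK@(0,2)
Per-piece attacks for B:
B attacks (3,1): no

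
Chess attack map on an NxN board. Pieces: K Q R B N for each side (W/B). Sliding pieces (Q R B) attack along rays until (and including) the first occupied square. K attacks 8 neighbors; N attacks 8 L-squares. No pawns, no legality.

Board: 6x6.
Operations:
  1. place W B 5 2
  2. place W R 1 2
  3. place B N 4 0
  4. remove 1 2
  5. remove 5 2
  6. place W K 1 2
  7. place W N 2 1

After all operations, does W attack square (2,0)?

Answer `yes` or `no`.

Op 1: place WB@(5,2)
Op 2: place WR@(1,2)
Op 3: place BN@(4,0)
Op 4: remove (1,2)
Op 5: remove (5,2)
Op 6: place WK@(1,2)
Op 7: place WN@(2,1)
Per-piece attacks for W:
  WK@(1,2): attacks (1,3) (1,1) (2,2) (0,2) (2,3) (2,1) (0,3) (0,1)
  WN@(2,1): attacks (3,3) (4,2) (1,3) (0,2) (4,0) (0,0)
W attacks (2,0): no

Answer: no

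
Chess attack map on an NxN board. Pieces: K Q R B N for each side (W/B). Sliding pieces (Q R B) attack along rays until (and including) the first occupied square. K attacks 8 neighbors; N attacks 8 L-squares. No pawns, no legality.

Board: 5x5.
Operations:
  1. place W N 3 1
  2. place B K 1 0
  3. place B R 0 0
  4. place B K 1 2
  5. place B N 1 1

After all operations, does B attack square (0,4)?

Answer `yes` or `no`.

Op 1: place WN@(3,1)
Op 2: place BK@(1,0)
Op 3: place BR@(0,0)
Op 4: place BK@(1,2)
Op 5: place BN@(1,1)
Per-piece attacks for B:
  BR@(0,0): attacks (0,1) (0,2) (0,3) (0,4) (1,0) [ray(1,0) blocked at (1,0)]
  BK@(1,0): attacks (1,1) (2,0) (0,0) (2,1) (0,1)
  BN@(1,1): attacks (2,3) (3,2) (0,3) (3,0)
  BK@(1,2): attacks (1,3) (1,1) (2,2) (0,2) (2,3) (2,1) (0,3) (0,1)
B attacks (0,4): yes

Answer: yes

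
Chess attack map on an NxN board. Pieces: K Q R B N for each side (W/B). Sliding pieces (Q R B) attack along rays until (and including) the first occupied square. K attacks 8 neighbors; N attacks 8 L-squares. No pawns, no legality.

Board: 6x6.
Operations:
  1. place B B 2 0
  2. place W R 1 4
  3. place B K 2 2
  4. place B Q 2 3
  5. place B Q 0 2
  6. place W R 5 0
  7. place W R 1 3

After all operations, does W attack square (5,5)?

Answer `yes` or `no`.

Answer: yes

Derivation:
Op 1: place BB@(2,0)
Op 2: place WR@(1,4)
Op 3: place BK@(2,2)
Op 4: place BQ@(2,3)
Op 5: place BQ@(0,2)
Op 6: place WR@(5,0)
Op 7: place WR@(1,3)
Per-piece attacks for W:
  WR@(1,3): attacks (1,4) (1,2) (1,1) (1,0) (2,3) (0,3) [ray(0,1) blocked at (1,4); ray(1,0) blocked at (2,3)]
  WR@(1,4): attacks (1,5) (1,3) (2,4) (3,4) (4,4) (5,4) (0,4) [ray(0,-1) blocked at (1,3)]
  WR@(5,0): attacks (5,1) (5,2) (5,3) (5,4) (5,5) (4,0) (3,0) (2,0) [ray(-1,0) blocked at (2,0)]
W attacks (5,5): yes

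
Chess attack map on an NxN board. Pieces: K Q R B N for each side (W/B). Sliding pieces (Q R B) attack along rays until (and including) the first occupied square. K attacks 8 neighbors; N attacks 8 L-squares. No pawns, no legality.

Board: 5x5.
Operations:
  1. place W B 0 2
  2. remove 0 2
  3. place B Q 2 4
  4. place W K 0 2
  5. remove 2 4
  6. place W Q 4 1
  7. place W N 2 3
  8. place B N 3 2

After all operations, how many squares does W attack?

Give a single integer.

Op 1: place WB@(0,2)
Op 2: remove (0,2)
Op 3: place BQ@(2,4)
Op 4: place WK@(0,2)
Op 5: remove (2,4)
Op 6: place WQ@(4,1)
Op 7: place WN@(2,3)
Op 8: place BN@(3,2)
Per-piece attacks for W:
  WK@(0,2): attacks (0,3) (0,1) (1,2) (1,3) (1,1)
  WN@(2,3): attacks (4,4) (0,4) (3,1) (4,2) (1,1) (0,2)
  WQ@(4,1): attacks (4,2) (4,3) (4,4) (4,0) (3,1) (2,1) (1,1) (0,1) (3,2) (3,0) [ray(-1,1) blocked at (3,2)]
Union (15 distinct): (0,1) (0,2) (0,3) (0,4) (1,1) (1,2) (1,3) (2,1) (3,0) (3,1) (3,2) (4,0) (4,2) (4,3) (4,4)

Answer: 15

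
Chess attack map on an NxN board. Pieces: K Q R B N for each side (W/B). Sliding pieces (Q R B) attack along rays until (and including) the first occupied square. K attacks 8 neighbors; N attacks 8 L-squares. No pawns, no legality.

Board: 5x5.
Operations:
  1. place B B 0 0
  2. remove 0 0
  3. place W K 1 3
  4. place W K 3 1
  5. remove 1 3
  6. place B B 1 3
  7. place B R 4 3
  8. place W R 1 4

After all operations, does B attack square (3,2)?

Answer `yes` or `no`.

Answer: no

Derivation:
Op 1: place BB@(0,0)
Op 2: remove (0,0)
Op 3: place WK@(1,3)
Op 4: place WK@(3,1)
Op 5: remove (1,3)
Op 6: place BB@(1,3)
Op 7: place BR@(4,3)
Op 8: place WR@(1,4)
Per-piece attacks for B:
  BB@(1,3): attacks (2,4) (2,2) (3,1) (0,4) (0,2) [ray(1,-1) blocked at (3,1)]
  BR@(4,3): attacks (4,4) (4,2) (4,1) (4,0) (3,3) (2,3) (1,3) [ray(-1,0) blocked at (1,3)]
B attacks (3,2): no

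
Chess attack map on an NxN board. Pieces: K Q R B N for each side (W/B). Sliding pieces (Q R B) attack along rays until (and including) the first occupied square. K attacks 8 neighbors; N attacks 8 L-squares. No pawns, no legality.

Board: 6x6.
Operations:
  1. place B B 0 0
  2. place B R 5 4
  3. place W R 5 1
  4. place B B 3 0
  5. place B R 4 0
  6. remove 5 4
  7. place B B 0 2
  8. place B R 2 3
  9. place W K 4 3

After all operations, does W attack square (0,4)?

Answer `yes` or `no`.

Op 1: place BB@(0,0)
Op 2: place BR@(5,4)
Op 3: place WR@(5,1)
Op 4: place BB@(3,0)
Op 5: place BR@(4,0)
Op 6: remove (5,4)
Op 7: place BB@(0,2)
Op 8: place BR@(2,3)
Op 9: place WK@(4,3)
Per-piece attacks for W:
  WK@(4,3): attacks (4,4) (4,2) (5,3) (3,3) (5,4) (5,2) (3,4) (3,2)
  WR@(5,1): attacks (5,2) (5,3) (5,4) (5,5) (5,0) (4,1) (3,1) (2,1) (1,1) (0,1)
W attacks (0,4): no

Answer: no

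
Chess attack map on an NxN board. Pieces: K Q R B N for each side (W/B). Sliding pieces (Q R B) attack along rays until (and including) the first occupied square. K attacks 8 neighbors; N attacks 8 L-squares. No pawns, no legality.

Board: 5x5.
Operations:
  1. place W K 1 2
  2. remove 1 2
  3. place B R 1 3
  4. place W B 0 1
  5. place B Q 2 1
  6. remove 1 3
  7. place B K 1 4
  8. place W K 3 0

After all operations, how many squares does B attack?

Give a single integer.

Op 1: place WK@(1,2)
Op 2: remove (1,2)
Op 3: place BR@(1,3)
Op 4: place WB@(0,1)
Op 5: place BQ@(2,1)
Op 6: remove (1,3)
Op 7: place BK@(1,4)
Op 8: place WK@(3,0)
Per-piece attacks for B:
  BK@(1,4): attacks (1,3) (2,4) (0,4) (2,3) (0,3)
  BQ@(2,1): attacks (2,2) (2,3) (2,4) (2,0) (3,1) (4,1) (1,1) (0,1) (3,2) (4,3) (3,0) (1,2) (0,3) (1,0) [ray(-1,0) blocked at (0,1); ray(1,-1) blocked at (3,0)]
Union (16 distinct): (0,1) (0,3) (0,4) (1,0) (1,1) (1,2) (1,3) (2,0) (2,2) (2,3) (2,4) (3,0) (3,1) (3,2) (4,1) (4,3)

Answer: 16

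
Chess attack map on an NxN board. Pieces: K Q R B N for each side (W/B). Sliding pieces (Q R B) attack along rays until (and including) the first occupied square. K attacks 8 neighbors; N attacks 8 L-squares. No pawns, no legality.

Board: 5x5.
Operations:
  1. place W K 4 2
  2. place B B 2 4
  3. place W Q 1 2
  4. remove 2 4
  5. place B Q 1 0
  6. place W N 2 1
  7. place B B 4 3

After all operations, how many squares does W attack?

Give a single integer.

Answer: 19

Derivation:
Op 1: place WK@(4,2)
Op 2: place BB@(2,4)
Op 3: place WQ@(1,2)
Op 4: remove (2,4)
Op 5: place BQ@(1,0)
Op 6: place WN@(2,1)
Op 7: place BB@(4,3)
Per-piece attacks for W:
  WQ@(1,2): attacks (1,3) (1,4) (1,1) (1,0) (2,2) (3,2) (4,2) (0,2) (2,3) (3,4) (2,1) (0,3) (0,1) [ray(0,-1) blocked at (1,0); ray(1,0) blocked at (4,2); ray(1,-1) blocked at (2,1)]
  WN@(2,1): attacks (3,3) (4,2) (1,3) (0,2) (4,0) (0,0)
  WK@(4,2): attacks (4,3) (4,1) (3,2) (3,3) (3,1)
Union (19 distinct): (0,0) (0,1) (0,2) (0,3) (1,0) (1,1) (1,3) (1,4) (2,1) (2,2) (2,3) (3,1) (3,2) (3,3) (3,4) (4,0) (4,1) (4,2) (4,3)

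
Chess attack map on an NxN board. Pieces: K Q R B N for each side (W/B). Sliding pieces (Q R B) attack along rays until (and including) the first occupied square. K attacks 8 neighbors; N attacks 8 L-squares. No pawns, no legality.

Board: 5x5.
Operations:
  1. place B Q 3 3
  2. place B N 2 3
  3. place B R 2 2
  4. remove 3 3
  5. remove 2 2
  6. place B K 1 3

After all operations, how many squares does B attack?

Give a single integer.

Answer: 12

Derivation:
Op 1: place BQ@(3,3)
Op 2: place BN@(2,3)
Op 3: place BR@(2,2)
Op 4: remove (3,3)
Op 5: remove (2,2)
Op 6: place BK@(1,3)
Per-piece attacks for B:
  BK@(1,3): attacks (1,4) (1,2) (2,3) (0,3) (2,4) (2,2) (0,4) (0,2)
  BN@(2,3): attacks (4,4) (0,4) (3,1) (4,2) (1,1) (0,2)
Union (12 distinct): (0,2) (0,3) (0,4) (1,1) (1,2) (1,4) (2,2) (2,3) (2,4) (3,1) (4,2) (4,4)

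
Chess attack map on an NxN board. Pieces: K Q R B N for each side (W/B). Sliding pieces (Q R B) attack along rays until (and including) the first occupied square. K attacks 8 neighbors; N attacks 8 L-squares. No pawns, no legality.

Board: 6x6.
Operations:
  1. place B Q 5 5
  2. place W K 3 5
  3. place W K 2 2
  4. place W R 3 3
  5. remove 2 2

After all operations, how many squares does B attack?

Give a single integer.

Answer: 9

Derivation:
Op 1: place BQ@(5,5)
Op 2: place WK@(3,5)
Op 3: place WK@(2,2)
Op 4: place WR@(3,3)
Op 5: remove (2,2)
Per-piece attacks for B:
  BQ@(5,5): attacks (5,4) (5,3) (5,2) (5,1) (5,0) (4,5) (3,5) (4,4) (3,3) [ray(-1,0) blocked at (3,5); ray(-1,-1) blocked at (3,3)]
Union (9 distinct): (3,3) (3,5) (4,4) (4,5) (5,0) (5,1) (5,2) (5,3) (5,4)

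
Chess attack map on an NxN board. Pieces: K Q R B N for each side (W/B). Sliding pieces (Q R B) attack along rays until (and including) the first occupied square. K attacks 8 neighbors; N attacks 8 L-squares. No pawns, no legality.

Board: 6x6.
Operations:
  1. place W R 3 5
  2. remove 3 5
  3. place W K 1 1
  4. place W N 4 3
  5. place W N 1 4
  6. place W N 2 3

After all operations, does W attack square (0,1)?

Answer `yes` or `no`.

Answer: yes

Derivation:
Op 1: place WR@(3,5)
Op 2: remove (3,5)
Op 3: place WK@(1,1)
Op 4: place WN@(4,3)
Op 5: place WN@(1,4)
Op 6: place WN@(2,3)
Per-piece attacks for W:
  WK@(1,1): attacks (1,2) (1,0) (2,1) (0,1) (2,2) (2,0) (0,2) (0,0)
  WN@(1,4): attacks (3,5) (2,2) (3,3) (0,2)
  WN@(2,3): attacks (3,5) (4,4) (1,5) (0,4) (3,1) (4,2) (1,1) (0,2)
  WN@(4,3): attacks (5,5) (3,5) (2,4) (5,1) (3,1) (2,2)
W attacks (0,1): yes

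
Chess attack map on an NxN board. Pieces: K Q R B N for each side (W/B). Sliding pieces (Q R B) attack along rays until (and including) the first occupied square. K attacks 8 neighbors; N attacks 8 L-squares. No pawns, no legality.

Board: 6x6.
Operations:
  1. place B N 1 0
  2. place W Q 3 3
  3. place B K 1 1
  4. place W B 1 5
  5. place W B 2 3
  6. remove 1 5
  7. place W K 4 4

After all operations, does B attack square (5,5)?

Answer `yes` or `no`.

Op 1: place BN@(1,0)
Op 2: place WQ@(3,3)
Op 3: place BK@(1,1)
Op 4: place WB@(1,5)
Op 5: place WB@(2,3)
Op 6: remove (1,5)
Op 7: place WK@(4,4)
Per-piece attacks for B:
  BN@(1,0): attacks (2,2) (3,1) (0,2)
  BK@(1,1): attacks (1,2) (1,0) (2,1) (0,1) (2,2) (2,0) (0,2) (0,0)
B attacks (5,5): no

Answer: no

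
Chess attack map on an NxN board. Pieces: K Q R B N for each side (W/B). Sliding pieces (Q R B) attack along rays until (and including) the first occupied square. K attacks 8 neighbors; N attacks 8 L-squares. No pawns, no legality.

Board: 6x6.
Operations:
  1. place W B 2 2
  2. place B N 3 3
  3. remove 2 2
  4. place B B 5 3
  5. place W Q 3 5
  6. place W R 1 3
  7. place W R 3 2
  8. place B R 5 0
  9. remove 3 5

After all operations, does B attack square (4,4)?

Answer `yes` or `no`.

Answer: yes

Derivation:
Op 1: place WB@(2,2)
Op 2: place BN@(3,3)
Op 3: remove (2,2)
Op 4: place BB@(5,3)
Op 5: place WQ@(3,5)
Op 6: place WR@(1,3)
Op 7: place WR@(3,2)
Op 8: place BR@(5,0)
Op 9: remove (3,5)
Per-piece attacks for B:
  BN@(3,3): attacks (4,5) (5,4) (2,5) (1,4) (4,1) (5,2) (2,1) (1,2)
  BR@(5,0): attacks (5,1) (5,2) (5,3) (4,0) (3,0) (2,0) (1,0) (0,0) [ray(0,1) blocked at (5,3)]
  BB@(5,3): attacks (4,4) (3,5) (4,2) (3,1) (2,0)
B attacks (4,4): yes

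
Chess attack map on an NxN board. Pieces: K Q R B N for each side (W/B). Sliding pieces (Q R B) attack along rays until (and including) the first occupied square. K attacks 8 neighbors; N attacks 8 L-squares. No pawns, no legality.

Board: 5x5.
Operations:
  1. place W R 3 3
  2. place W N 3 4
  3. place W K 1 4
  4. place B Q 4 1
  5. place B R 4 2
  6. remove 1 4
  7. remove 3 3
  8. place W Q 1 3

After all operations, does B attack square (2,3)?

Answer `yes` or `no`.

Answer: yes

Derivation:
Op 1: place WR@(3,3)
Op 2: place WN@(3,4)
Op 3: place WK@(1,4)
Op 4: place BQ@(4,1)
Op 5: place BR@(4,2)
Op 6: remove (1,4)
Op 7: remove (3,3)
Op 8: place WQ@(1,3)
Per-piece attacks for B:
  BQ@(4,1): attacks (4,2) (4,0) (3,1) (2,1) (1,1) (0,1) (3,2) (2,3) (1,4) (3,0) [ray(0,1) blocked at (4,2)]
  BR@(4,2): attacks (4,3) (4,4) (4,1) (3,2) (2,2) (1,2) (0,2) [ray(0,-1) blocked at (4,1)]
B attacks (2,3): yes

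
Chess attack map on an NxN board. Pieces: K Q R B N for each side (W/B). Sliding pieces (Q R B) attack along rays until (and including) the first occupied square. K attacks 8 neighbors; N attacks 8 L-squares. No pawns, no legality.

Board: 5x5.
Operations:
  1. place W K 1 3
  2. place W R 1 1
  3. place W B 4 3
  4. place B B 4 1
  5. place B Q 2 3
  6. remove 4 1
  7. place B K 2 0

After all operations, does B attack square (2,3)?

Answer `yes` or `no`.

Answer: no

Derivation:
Op 1: place WK@(1,3)
Op 2: place WR@(1,1)
Op 3: place WB@(4,3)
Op 4: place BB@(4,1)
Op 5: place BQ@(2,3)
Op 6: remove (4,1)
Op 7: place BK@(2,0)
Per-piece attacks for B:
  BK@(2,0): attacks (2,1) (3,0) (1,0) (3,1) (1,1)
  BQ@(2,3): attacks (2,4) (2,2) (2,1) (2,0) (3,3) (4,3) (1,3) (3,4) (3,2) (4,1) (1,4) (1,2) (0,1) [ray(0,-1) blocked at (2,0); ray(1,0) blocked at (4,3); ray(-1,0) blocked at (1,3)]
B attacks (2,3): no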